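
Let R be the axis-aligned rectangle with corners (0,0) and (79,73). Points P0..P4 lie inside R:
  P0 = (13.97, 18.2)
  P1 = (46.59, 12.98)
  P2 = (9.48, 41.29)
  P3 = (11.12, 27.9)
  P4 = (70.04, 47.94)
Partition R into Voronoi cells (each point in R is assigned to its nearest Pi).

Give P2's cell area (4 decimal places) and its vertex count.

Area of P2's cell: 1428.5226 (5 vertices)

1. box [0,79]×[0,73]: [(0, 0) (79, 0) (79, 73) (0, 73)]
2. ⊥bis P2·P0 via (11.725,29.745): [(0, 27.465) (79, 42.8271) (79, 73) (0, 73)]  |A|=2990.4637
3. ⊥bis P2·P1 via (28.035,27.135): [(0, 27.465) (33.2138, 33.9236) (63.0239, 73) (0, 73)]  |A|=1987.5682
4. ⊥bis P2·P3 via (10.3,34.595): [(0, 33.3335) (36.1404, 37.7599) (63.0239, 73) (0, 73)]  |A|=1827.266
5. ⊥bis P2·P4 via (39.76,44.615): [(0, 33.3335) (36.1404, 37.7599) (39.9626, 42.7702) (36.6431, 73) (0, 73)]  |A|=1428.5226
6. canonical 5-gon: [(0, 33.3335) (36.1404, 37.7599) (39.9626, 42.7702) (36.6431, 73) (0, 73)]
7. shoelace: 1428.5226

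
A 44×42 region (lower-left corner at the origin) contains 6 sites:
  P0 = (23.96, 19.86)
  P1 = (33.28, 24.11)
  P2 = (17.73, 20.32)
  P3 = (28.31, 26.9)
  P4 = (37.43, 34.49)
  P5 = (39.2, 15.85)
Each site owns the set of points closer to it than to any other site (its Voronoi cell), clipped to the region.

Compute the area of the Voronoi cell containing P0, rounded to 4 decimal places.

1. box [0,44]×[0,42]: [(0, 0) (44, 0) (44, 42) (0, 42)]
2. ⊥bis P0·P1 via (28.62,21.985): [(0, 0) (38.6453, 0) (19.493, 42) (0, 42)]  |A|=1220.9051
3. ⊥bis P0·P2 via (20.845,20.09): [(19.3616, 0) (38.6453, 0) (22.0489, 36.395)]  |A|=350.9158
4. ⊥bis P0·P3 via (26.135,23.38): [(21.3081, 26.3625) (19.3616, 0) (38.6453, 0) (28.7092, 21.7894)]  |A|=312.0964
5. ⊥bis P0·P4 via (30.695,27.175): [(21.3081, 26.3625) (19.3616, 0) (38.6453, 0) (28.7092, 21.7894)]  |A|=312.0964
6. ⊥bis P0·P5 via (31.58,17.855): [(21.3081, 26.3625) (19.3616, 0) (26.8819, 0) (31.1861, 16.3578) (28.7092, 21.7894)]  |A|=215.8846
7. canonical 5-gon: [(21.3081, 26.3625) (19.3616, 0) (26.8819, 0) (31.1861, 16.3578) (28.7092, 21.7894)]
8. shoelace: 215.8846

Area of P0's cell: 215.8846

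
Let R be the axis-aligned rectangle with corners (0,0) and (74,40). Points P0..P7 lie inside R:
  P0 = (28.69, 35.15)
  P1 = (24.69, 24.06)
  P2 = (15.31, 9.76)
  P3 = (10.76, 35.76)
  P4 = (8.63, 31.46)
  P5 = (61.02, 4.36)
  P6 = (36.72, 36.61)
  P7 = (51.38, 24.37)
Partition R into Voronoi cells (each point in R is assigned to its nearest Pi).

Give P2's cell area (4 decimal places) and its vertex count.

Area of P2's cell: 576.5491 (5 vertices)

1. box [0,74]×[0,40]: [(0, 0) (74, 0) (74, 40) (0, 40)]
2. ⊥bis P2·P0 via (22,22.455): [(0, 34.0485) (0, 0) (64.6108, 0)]  |A|=1099.9517
3. ⊥bis P2·P1 via (20,16.91): [(0, 30.0289) (0, 0) (45.7796, 0)]  |A|=687.3556
4. ⊥bis P2·P3 via (13.035,22.76): [(11.493, 22.4901) (0, 20.4789) (0, 0) (45.7796, 0)]  |A|=632.4767
5. ⊥bis P2·P4 via (11.97,20.61): [(13.5961, 21.1106) (0, 16.9252) (0, 0) (45.7796, 0)]  |A|=598.2761
6. ⊥bis P2·P5 via (38.165,7.06): [(37.9386, 5.1433) (13.5961, 21.1106) (0, 16.9252) (0, 0) (37.331, 0)]  |A|=576.5491
7. ⊥bis P2·P6 via (26.015,23.185): [(37.9386, 5.1433) (13.5961, 21.1106) (0, 16.9252) (0, 0) (37.331, 0)]  |A|=576.5491
8. ⊥bis P2·P7 via (33.345,17.065): [(37.9386, 5.1433) (13.5961, 21.1106) (0, 16.9252) (0, 0) (37.331, 0)]  |A|=576.5491
9. canonical 5-gon: [(37.9386, 5.1433) (13.5961, 21.1106) (0, 16.9252) (0, 0) (37.331, 0)]
10. shoelace: 576.5491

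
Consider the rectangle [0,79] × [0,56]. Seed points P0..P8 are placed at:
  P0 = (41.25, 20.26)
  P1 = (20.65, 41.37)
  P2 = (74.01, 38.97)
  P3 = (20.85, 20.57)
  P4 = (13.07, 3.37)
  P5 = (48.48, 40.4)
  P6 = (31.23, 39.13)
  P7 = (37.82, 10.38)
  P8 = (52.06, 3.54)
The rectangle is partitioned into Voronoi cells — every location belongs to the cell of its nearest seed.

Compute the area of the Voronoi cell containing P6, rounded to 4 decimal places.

Area of P6's cell: 352.4532

1. box [0,79]×[0,56]: [(0, 0) (79, 0) (79, 56) (0, 56)]
2. ⊥bis P6·P0 via (36.24,29.695): [(0, 10.4515) (79, 52.4006) (79, 56) (0, 56)]  |A|=1941.3409
3. ⊥bis P6·P1 via (25.94,40.25): [(22.1176, 22.196) (79, 52.4006) (79, 56) (29.2746, 56)]  |A|=942.8297
4. ⊥bis P6·P2 via (52.62,39.05): [(22.1176, 22.196) (52.6175, 38.3915) (52.6834, 56) (29.2746, 56)]  |A|=663.6516
5. ⊥bis P6·P3 via (26.04,29.85): [(23.9818, 31.0011) (31.1499, 26.9922) (52.6175, 38.3915) (52.6834, 56) (29.2746, 56)]  |A|=628.3568
6. ⊥bis P6·P4 via (22.15,21.25): [(23.9818, 31.0011) (31.1499, 26.9922) (52.6175, 38.3915) (52.6834, 56) (29.2746, 56)]  |A|=628.3568
7. ⊥bis P6·P5 via (39.855,39.765): [(23.9818, 31.0011) (31.1499, 26.9922) (40.4325, 31.9212) (38.6597, 56) (29.2746, 56)]  |A|=352.4532
8. ⊥bis P6·P7 via (34.525,24.755): [(23.9818, 31.0011) (31.1499, 26.9922) (40.4325, 31.9212) (38.6597, 56) (29.2746, 56)]  |A|=352.4532
9. ⊥bis P6·P8 via (41.645,21.335): [(23.9818, 31.0011) (31.1499, 26.9922) (40.4325, 31.9212) (38.6597, 56) (29.2746, 56)]  |A|=352.4532
10. canonical 5-gon: [(23.9818, 31.0011) (31.1499, 26.9922) (40.4325, 31.9212) (38.6597, 56) (29.2746, 56)]
11. shoelace: 352.4532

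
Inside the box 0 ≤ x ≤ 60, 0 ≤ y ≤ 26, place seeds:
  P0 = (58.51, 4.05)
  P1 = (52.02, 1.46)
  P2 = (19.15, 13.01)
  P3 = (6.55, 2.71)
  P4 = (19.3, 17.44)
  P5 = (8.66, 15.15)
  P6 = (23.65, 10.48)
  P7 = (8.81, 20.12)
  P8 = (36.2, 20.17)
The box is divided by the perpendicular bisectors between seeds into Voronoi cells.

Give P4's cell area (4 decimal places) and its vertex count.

Area of P4's cell: 131.4162 (6 vertices)

1. box [0,60]×[0,26]: [(0, 0) (60, 0) (60, 26) (0, 26)]
2. ⊥bis P4·P0 via (38.905,10.745): [(0, 0) (35.2356, 0) (44.1145, 26) (0, 26)]  |A|=1031.5518
3. ⊥bis P4·P1 via (35.66,9.45): [(0, 0) (31.0447, 0) (43.7428, 26) (0, 26)]  |A|=972.2381
4. ⊥bis P4·P2 via (19.225,15.225): [(0, 15.876) (38.1672, 14.5836) (43.7428, 26) (0, 26)]  |A|=442.8953
5. ⊥bis P4·P3 via (12.925,10.075): [(0, 21.2626) (6.4765, 15.6567) (38.1672, 14.5836) (43.7428, 26) (0, 26)]  |A|=425.4519
6. ⊥bis P4·P5 via (13.98,16.295): [(14.1735, 15.396) (38.1672, 14.5836) (43.7428, 26) (11.8912, 26)]  |A|=308.1018
7. ⊥bis P4·P6 via (21.475,13.96): [(14.1735, 15.396) (23.2794, 15.0877) (40.739, 26) (11.8912, 26)]  |A|=205.3247
8. ⊥bis P4·P7 via (14.055,18.78): [(13.724, 17.4844) (14.1735, 15.396) (23.2794, 15.0877) (40.739, 26) (15.8996, 26)]  |A|=188.2581
9. ⊥bis P4·P8 via (27.75,18.805): [(13.724, 17.4844) (14.1735, 15.396) (23.2794, 15.0877) (27.8854, 17.9665) (26.5877, 26) (15.8996, 26)]  |A|=131.4162
10. canonical 6-gon: [(13.724, 17.4844) (14.1735, 15.396) (23.2794, 15.0877) (27.8854, 17.9665) (26.5877, 26) (15.8996, 26)]
11. shoelace: 131.4162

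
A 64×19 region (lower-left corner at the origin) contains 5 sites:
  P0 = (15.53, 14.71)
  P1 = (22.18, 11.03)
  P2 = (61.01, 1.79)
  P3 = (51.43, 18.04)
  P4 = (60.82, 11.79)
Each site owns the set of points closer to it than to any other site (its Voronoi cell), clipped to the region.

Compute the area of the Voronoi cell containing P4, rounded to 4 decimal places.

1. box [0,64]×[0,19]: [(0, 0) (64, 0) (64, 19) (0, 19)]
2. ⊥bis P4·P0 via (38.175,13.25): [(37.3207, 0) (64, 0) (64, 19) (38.5457, 19)]  |A|=495.2687
3. ⊥bis P4·P1 via (41.5,11.41): [(41.7244, 0) (64, 0) (64, 19) (41.3507, 19)]  |A|=426.7862
4. ⊥bis P4·P2 via (60.915,6.79): [(41.5981, 6.423) (64, 6.8486) (64, 19) (41.3507, 19)]  |A|=278.5374
5. ⊥bis P4·P3 via (56.125,14.915): [(50.5864, 6.5938) (64, 6.8486) (64, 19) (58.844, 19)]  |A|=113.4805
6. canonical 4-gon: [(50.5864, 6.5938) (64, 6.8486) (64, 19) (58.844, 19)]
7. shoelace: 113.4805

Area of P4's cell: 113.4805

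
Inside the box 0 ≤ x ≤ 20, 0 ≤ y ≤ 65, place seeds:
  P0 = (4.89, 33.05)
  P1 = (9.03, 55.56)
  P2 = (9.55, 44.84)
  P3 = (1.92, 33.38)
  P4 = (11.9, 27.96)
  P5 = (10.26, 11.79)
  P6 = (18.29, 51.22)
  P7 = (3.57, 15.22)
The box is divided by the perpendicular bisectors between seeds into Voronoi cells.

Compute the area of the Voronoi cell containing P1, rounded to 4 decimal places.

1. box [0,20]×[0,65]: [(0, 0) (20, 0) (20, 65) (0, 65)]
2. ⊥bis P1·P0 via (6.96,44.305): [(0, 45.5851) (20, 41.9067) (20, 65) (0, 65)]  |A|=425.0822
3. ⊥bis P1·P2 via (9.29,50.2): [(0, 49.7494) (20, 50.7195) (20, 65) (0, 65)]  |A|=295.3112
4. ⊥bis P1·P3 via (5.475,44.47): [(0, 49.7494) (20, 50.7195) (20, 65) (0, 65)]  |A|=295.3112
5. ⊥bis P1·P4 via (10.465,41.76): [(0, 49.7494) (20, 50.7195) (20, 65) (0, 65)]  |A|=295.3112
6. ⊥bis P1·P5 via (9.645,33.675): [(0, 49.7494) (20, 50.7195) (20, 65) (0, 65)]  |A|=295.3112
7. ⊥bis P1·P6 via (13.66,53.39): [(0, 49.7494) (12.2318, 50.3427) (19.1014, 65) (0, 65)]  |A|=233.2587
8. ⊥bis P1·P7 via (6.3,35.39): [(0, 49.7494) (12.2318, 50.3427) (19.1014, 65) (0, 65)]  |A|=233.2587
9. canonical 4-gon: [(0, 49.7494) (12.2318, 50.3427) (19.1014, 65) (0, 65)]
10. shoelace: 233.2587

Area of P1's cell: 233.2587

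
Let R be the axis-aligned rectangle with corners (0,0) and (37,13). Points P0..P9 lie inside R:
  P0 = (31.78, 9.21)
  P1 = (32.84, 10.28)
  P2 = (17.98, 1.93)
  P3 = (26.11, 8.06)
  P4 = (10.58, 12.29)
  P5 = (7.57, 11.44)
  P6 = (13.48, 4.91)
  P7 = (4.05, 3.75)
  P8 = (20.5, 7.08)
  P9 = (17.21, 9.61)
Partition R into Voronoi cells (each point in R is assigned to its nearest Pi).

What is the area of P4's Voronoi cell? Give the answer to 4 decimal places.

Area of P4's cell: 20.1533

1. box [0,37]×[0,13]: [(0, 0) (37, 0) (37, 13) (0, 13)]
2. ⊥bis P4·P0 via (21.18,10.75): [(0, 0) (19.6182, 0) (21.5069, 13) (0, 13)]  |A|=267.3131
3. ⊥bis P4·P1 via (21.71,11.285): [(0, 0) (19.6182, 0) (21.5069, 13) (0, 13)]  |A|=267.3131
4. ⊥bis P4·P2 via (14.28,7.11): [(0, 0) (4.326, 0) (21.3889, 12.1878) (21.5069, 13) (0, 13)]  |A|=174.1241
5. ⊥bis P4·P3 via (18.345,10.175): [(0, 0) (4.326, 0) (18.2904, 9.9746) (19.1145, 13) (0, 13)]  |A|=169.3773
6. ⊥bis P4·P5 via (9.075,11.865): [(11.0661, 4.8143) (18.2904, 9.9746) (19.1145, 13) (8.7545, 13)]  |A|=51.2039
7. ⊥bis P4·P6 via (12.03,8.6): [(10.2001, 7.8809) (18.6215, 11.1902) (19.1145, 13) (8.7545, 13)]  |A|=33.3218
8. ⊥bis P4·P7 via (7.315,8.02): [(10.2001, 7.8809) (18.6215, 11.1902) (19.1145, 13) (8.7545, 13)]  |A|=33.3218
9. ⊥bis P4·P8 via (15.54,9.685): [(10.2001, 7.8809) (15.7347, 10.0558) (17.281, 13) (8.7545, 13)]  |A|=28.2902
10. ⊥bis P4·P9 via (13.895,10.95): [(10.2001, 7.8809) (13.1179, 9.0275) (14.7237, 13) (8.7545, 13)]  |A|=20.1533
11. canonical 4-gon: [(10.2001, 7.8809) (13.1179, 9.0275) (14.7237, 13) (8.7545, 13)]
12. shoelace: 20.1533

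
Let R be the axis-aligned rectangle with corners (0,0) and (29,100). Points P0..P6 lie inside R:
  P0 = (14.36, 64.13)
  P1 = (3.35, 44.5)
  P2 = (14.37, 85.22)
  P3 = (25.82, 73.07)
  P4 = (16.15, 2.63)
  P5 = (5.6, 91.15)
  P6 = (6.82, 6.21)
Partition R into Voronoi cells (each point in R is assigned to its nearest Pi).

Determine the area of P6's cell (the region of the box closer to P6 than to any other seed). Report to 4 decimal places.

1. box [0,29]×[0,100]: [(0, 0) (29, 0) (29, 100) (0, 100)]
2. ⊥bis P6·P0 via (10.59,35.17): [(0, 36.5486) (0, 0) (29, 0) (29, 32.7734)]  |A|=1005.1689
3. ⊥bis P6·P1 via (5.085,25.355): [(0, 24.8942) (0, 0) (29, 0) (29, 27.5223)]  |A|=760.0386
4. ⊥bis P6·P2 via (10.595,45.715): [(0, 24.8942) (0, 0) (29, 0) (29, 27.5223)]  |A|=760.0386
5. ⊥bis P6·P3 via (16.32,39.64): [(0, 24.8942) (0, 0) (29, 0) (29, 27.5223)]  |A|=760.0386
6. ⊥bis P6·P4 via (11.485,4.42): [(20.0379, 26.7101) (0, 24.8942) (0, 0) (9.789, 0)]  |A|=380.1461
7. ⊥bis P6·P5 via (6.21,48.68): [(20.0379, 26.7101) (0, 24.8942) (0, 0) (9.789, 0)]  |A|=380.1461
8. canonical 4-gon: [(20.0379, 26.7101) (0, 24.8942) (0, 0) (9.789, 0)]
9. shoelace: 380.1461

Area of P6's cell: 380.1461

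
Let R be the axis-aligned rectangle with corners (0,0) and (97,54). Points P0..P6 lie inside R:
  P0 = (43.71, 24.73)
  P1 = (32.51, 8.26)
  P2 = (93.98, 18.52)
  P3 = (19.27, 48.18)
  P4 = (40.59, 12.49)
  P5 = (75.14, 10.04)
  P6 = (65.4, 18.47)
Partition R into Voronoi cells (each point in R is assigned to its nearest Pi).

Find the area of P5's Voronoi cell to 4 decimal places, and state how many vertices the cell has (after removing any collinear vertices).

Area of P5's cell: 415.2640 (3 vertices)

1. box [0,97]×[0,54]: [(0, 0) (97, 0) (97, 54) (0, 54)]
2. ⊥bis P5·P0 via (59.425,17.385): [(51.2995, 0) (97, 0) (97, 54) (76.5384, 54)]  |A|=1786.3776
3. ⊥bis P5·P1 via (53.825,9.15): [(53.9686, 5.7108) (54.2071, 0) (97, 0) (97, 54) (76.5384, 54)]  |A|=1778.0753
4. ⊥bis P5·P2 via (84.56,14.28): [(71.5173, 43.257) (53.9686, 5.7108) (54.2071, 0) (90.9875, 0)]  |A|=850.0911
5. ⊥bis P5·P3 via (47.205,29.11): [(71.5173, 43.257) (53.9686, 5.7108) (54.2071, 0) (90.9875, 0)]  |A|=850.0911
6. ⊥bis P5·P4 via (57.865,11.265): [(71.5173, 43.257) (58.0976, 14.5449) (57.0662, 0) (90.9875, 0)]  |A|=816.4552
7. ⊥bis P5·P6 via (70.27,14.255): [(79.6784, 25.1254) (57.9323, 0) (90.9875, 0)]  |A|=415.264
8. canonical 3-gon: [(79.6784, 25.1254) (57.9323, 0) (90.9875, 0)]
9. shoelace: 415.264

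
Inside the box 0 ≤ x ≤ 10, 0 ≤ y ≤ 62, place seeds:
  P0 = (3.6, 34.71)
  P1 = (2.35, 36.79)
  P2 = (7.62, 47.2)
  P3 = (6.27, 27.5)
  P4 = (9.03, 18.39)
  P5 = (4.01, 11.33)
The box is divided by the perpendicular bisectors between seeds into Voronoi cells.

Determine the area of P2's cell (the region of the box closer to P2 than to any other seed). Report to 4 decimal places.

1. box [0,10]×[0,62]: [(0, 0) (10, 0) (10, 62) (0, 62)]
2. ⊥bis P2·P0 via (5.61,40.955): [(0, 42.7606) (10, 39.542) (10, 62) (0, 62)]  |A|=208.4867
3. ⊥bis P2·P1 via (4.985,41.995): [(0, 44.5186) (9.5344, 39.6919) (10, 39.542) (10, 62) (0, 62)]  |A|=200.1059
4. ⊥bis P2·P3 via (6.945,37.35): [(0, 44.5186) (9.5344, 39.6919) (10, 39.542) (10, 62) (0, 62)]  |A|=200.1059
5. ⊥bis P2·P4 via (8.325,32.795): [(0, 44.5186) (9.5344, 39.6919) (10, 39.542) (10, 62) (0, 62)]  |A|=200.1059
6. ⊥bis P2·P5 via (5.815,29.265): [(0, 44.5186) (9.5344, 39.6919) (10, 39.542) (10, 62) (0, 62)]  |A|=200.1059
7. canonical 5-gon: [(0, 44.5186) (9.5344, 39.6919) (10, 39.542) (10, 62) (0, 62)]
8. shoelace: 200.1059

Area of P2's cell: 200.1059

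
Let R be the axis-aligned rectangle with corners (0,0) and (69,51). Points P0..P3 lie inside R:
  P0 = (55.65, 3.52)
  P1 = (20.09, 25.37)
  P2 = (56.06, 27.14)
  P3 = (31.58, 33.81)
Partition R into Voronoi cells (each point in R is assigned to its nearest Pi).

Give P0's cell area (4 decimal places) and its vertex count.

1. box [0,69]×[0,51]: [(0, 0) (69, 0) (69, 51) (0, 51)]
2. ⊥bis P0·P1 via (37.87,14.445): [(28.9942, 0) (69, 0) (69, 51) (60.3314, 51)]  |A|=1241.1975
3. ⊥bis P0·P2 via (55.855,15.33): [(38.5979, 15.6296) (28.9942, 0) (69, 0) (69, 15.1018)]  |A|=542.2003
4. ⊥bis P0·P3 via (43.615,18.665): [(39.7696, 15.6092) (37.4554, 13.7703) (28.9942, 0) (69, 0) (69, 15.1018)]  |A|=541.0994
5. canonical 5-gon: [(39.7696, 15.6092) (37.4554, 13.7703) (28.9942, 0) (69, 0) (69, 15.1018)]
6. shoelace: 541.0994

Area of P0's cell: 541.0994 (5 vertices)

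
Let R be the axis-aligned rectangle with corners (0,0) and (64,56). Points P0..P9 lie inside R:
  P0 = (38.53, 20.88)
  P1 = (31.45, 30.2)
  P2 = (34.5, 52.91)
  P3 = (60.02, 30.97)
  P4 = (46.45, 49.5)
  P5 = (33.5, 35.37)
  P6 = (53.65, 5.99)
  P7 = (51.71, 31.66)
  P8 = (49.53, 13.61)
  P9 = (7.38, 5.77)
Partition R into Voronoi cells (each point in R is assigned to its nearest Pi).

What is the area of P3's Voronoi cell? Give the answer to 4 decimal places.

Area of P3's cell: 209.7424

1. box [0,64]×[0,56]: [(0, 0) (64, 0) (64, 56) (0, 56)]
2. ⊥bis P3·P0 via (49.275,25.925): [(61.4473, 0) (64, 0) (64, 56) (35.1542, 56)]  |A|=879.1583
3. ⊥bis P3·P1 via (45.735,30.585): [(45.6527, 33.64) (61.4473, 0) (64, 0) (64, 56) (45.05, 56)]  |A|=768.5223
4. ⊥bis P3·P2 via (47.26,41.94): [(45.4846, 39.8749) (45.6527, 33.64) (61.4473, 0) (64, 0) (64, 56) (59.3476, 56)]  |A|=653.2474
5. ⊥bis P3·P4 via (53.235,40.235): [(45.6251, 34.6621) (45.6527, 33.64) (61.4473, 0) (64, 0) (64, 48.1185)]  |A|=493.935
6. ⊥bis P3·P5 via (46.76,33.17): [(47.1988, 35.8145) (46.5285, 31.7746) (61.4473, 0) (64, 0) (64, 48.1185)]  |A|=490.7207
7. ⊥bis P3·P6 via (56.835,18.48): [(47.1988, 35.8145) (46.5285, 31.7746) (52.2178, 19.6574) (64, 16.6529) (64, 48.1185)]  |A|=367.527
8. ⊥bis P3·P7 via (55.865,31.315): [(56.8239, 42.8632) (54.8415, 18.9884) (64, 16.6529) (64, 48.1185)]  |A|=224.5445
9. ⊥bis P3·P8 via (54.775,22.29): [(56.8239, 42.8632) (55.0994, 22.094) (64, 16.7157) (64, 48.1185)]  |A|=209.7424
10. ⊥bis P3·P9 via (33.7,18.37): [(56.8239, 42.8632) (55.0994, 22.094) (64, 16.7157) (64, 48.1185)]  |A|=209.7424
11. canonical 4-gon: [(56.8239, 42.8632) (55.0994, 22.094) (64, 16.7157) (64, 48.1185)]
12. shoelace: 209.7424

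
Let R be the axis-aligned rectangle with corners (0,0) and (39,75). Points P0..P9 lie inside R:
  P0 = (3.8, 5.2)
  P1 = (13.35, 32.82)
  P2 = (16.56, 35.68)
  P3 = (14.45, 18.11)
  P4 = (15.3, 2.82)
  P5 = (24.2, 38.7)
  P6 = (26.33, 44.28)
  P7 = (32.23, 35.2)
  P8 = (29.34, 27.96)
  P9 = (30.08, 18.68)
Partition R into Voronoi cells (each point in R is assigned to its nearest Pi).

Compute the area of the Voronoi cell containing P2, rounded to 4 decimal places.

1. box [0,39]×[0,75]: [(0, 0) (39, 0) (39, 75) (0, 75)]
2. ⊥bis P2·P0 via (10.18,20.44): [(0, 24.7017) (39, 8.3749) (39, 75) (0, 75)]  |A|=2280.0055
3. ⊥bis P2·P1 via (14.955,34.25): [(0, 51.0352) (37.4192, 9.0367) (39, 8.3749) (39, 75) (0, 75)]  |A|=1787.3177
4. ⊥bis P2·P3 via (15.505,26.895): [(0, 51.0352) (22.2273, 26.0877) (39, 24.0735) (39, 75) (0, 75)]  |A|=1647.214
5. ⊥bis P2·P4 via (15.93,19.25): [(0, 51.0352) (22.2273, 26.0877) (39, 24.0735) (39, 75) (0, 75)]  |A|=1647.214
6. ⊥bis P2·P5 via (20.38,37.19): [(0, 51.0352) (22.2273, 26.0877) (24.8952, 25.7673) (5.4342, 75) (0, 75)]  |A|=461.7928
7. ⊥bis P2·P6 via (21.445,39.98): [(0, 64.3425) (0, 51.0352) (22.2273, 26.0877) (24.8952, 25.7673) (17.5101, 44.4502)]  |A|=285.4795
8. ⊥bis P2·P7 via (24.395,35.44): [(0, 64.3425) (0, 51.0352) (22.2273, 26.0877) (24.1016, 25.8626) (24.156, 27.6375) (17.5101, 44.4502)]  |A|=284.7727
9. ⊥bis P2·P8 via (22.95,31.82): [(0, 64.3425) (0, 51.0352) (20.5944, 27.9205) (22.6796, 31.3724) (17.5101, 44.4502)]  |A|=273.6283
10. ⊥bis P2·P9 via (23.32,27.18): [(0, 64.3425) (0, 51.0352) (20.5944, 27.9205) (22.6796, 31.3724) (17.5101, 44.4502)]  |A|=273.6283
11. canonical 5-gon: [(0, 64.3425) (0, 51.0352) (20.5944, 27.9205) (22.6796, 31.3724) (17.5101, 44.4502)]
12. shoelace: 273.6283

Area of P2's cell: 273.6283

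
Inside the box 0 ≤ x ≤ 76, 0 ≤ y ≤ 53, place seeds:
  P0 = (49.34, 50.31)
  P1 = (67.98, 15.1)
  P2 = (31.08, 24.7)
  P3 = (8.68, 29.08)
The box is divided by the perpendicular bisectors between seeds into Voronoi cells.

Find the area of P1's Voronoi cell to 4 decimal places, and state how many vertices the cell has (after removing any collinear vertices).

Area of P1's cell: 965.1520 (4 vertices)

1. box [0,76]×[0,53]: [(0, 0) (76, 0) (76, 53) (0, 53)]
2. ⊥bis P1·P0 via (58.66,32.705): [(0, 1.6507) (0, 0) (76, 0) (76, 41.8847)]  |A|=1654.3451
3. ⊥bis P1·P2 via (49.53,19.9): [(51.9352, 29.1449) (44.3528, 0) (76, 0) (76, 41.8847)]  |A|=965.152
4. ⊥bis P1·P3 via (38.33,22.09): [(51.9352, 29.1449) (44.3528, 0) (76, 0) (76, 41.8847)]  |A|=965.152
5. canonical 4-gon: [(51.9352, 29.1449) (44.3528, 0) (76, 0) (76, 41.8847)]
6. shoelace: 965.152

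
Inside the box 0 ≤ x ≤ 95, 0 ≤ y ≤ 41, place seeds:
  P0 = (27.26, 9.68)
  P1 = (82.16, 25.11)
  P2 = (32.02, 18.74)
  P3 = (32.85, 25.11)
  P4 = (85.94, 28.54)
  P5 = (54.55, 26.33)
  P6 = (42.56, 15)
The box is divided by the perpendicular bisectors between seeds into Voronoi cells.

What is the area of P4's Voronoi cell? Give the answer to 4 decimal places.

1. box [0,95]×[0,41]: [(0, 0) (95, 0) (95, 41) (0, 41)]
2. ⊥bis P4·P0 via (56.6,19.11): [(62.742, 0) (95, 0) (95, 41) (49.5645, 41)]  |A|=1592.7168
3. ⊥bis P4·P1 via (84.05,26.825): [(95, 14.7577) (95, 41) (71.1875, 41)]  |A|=312.4479
4. ⊥bis P4·P2 via (58.98,23.64): [(95, 14.7577) (95, 41) (71.1875, 41)]  |A|=312.4479
5. ⊥bis P4·P3 via (59.395,26.825): [(95, 14.7577) (95, 41) (71.1875, 41)]  |A|=312.4479
6. ⊥bis P4·P5 via (70.245,27.435): [(95, 14.7577) (95, 41) (71.1875, 41)]  |A|=312.4479
7. ⊥bis P4·P6 via (64.25,21.77): [(95, 14.7577) (95, 41) (71.1875, 41)]  |A|=312.4479
8. canonical 3-gon: [(95, 14.7577) (95, 41) (71.1875, 41)]
9. shoelace: 312.4479

Area of P4's cell: 312.4479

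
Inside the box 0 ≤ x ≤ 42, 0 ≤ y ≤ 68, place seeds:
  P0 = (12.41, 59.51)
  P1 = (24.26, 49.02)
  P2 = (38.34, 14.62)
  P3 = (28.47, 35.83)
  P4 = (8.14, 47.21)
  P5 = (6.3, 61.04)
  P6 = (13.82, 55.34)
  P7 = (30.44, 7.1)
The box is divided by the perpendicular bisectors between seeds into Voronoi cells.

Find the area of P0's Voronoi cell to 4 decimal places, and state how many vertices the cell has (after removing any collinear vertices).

Area of P0's cell: 155.7758 (4 vertices)

1. box [0,42]×[0,68]: [(0, 0) (42, 0) (42, 68) (0, 68)]
2. ⊥bis P0·P1 via (18.335,54.265): [(0, 33.5529) (30.4937, 68) (0, 68)]  |A|=525.2089
3. ⊥bis P0·P2 via (25.375,37.065): [(0, 33.5529) (30.4937, 68) (0, 68)]  |A|=525.2089
4. ⊥bis P0·P3 via (20.44,47.67): [(0, 33.8074) (0.5637, 34.1897) (30.4937, 68) (0, 68)]  |A|=525.1371
5. ⊥bis P0·P4 via (10.275,53.36): [(0, 56.927) (15.8275, 51.4324) (30.4937, 68) (0, 68)]  |A|=340.232
6. ⊥bis P0·P5 via (9.355,60.275): [(7.8355, 54.2069) (15.8275, 51.4324) (30.4937, 68) (11.2894, 68)]  |A|=218.9928
7. ⊥bis P0·P6 via (13.115,57.425): [(8.2275, 55.7724) (24.5573, 61.294) (30.4937, 68) (11.2894, 68)]  |A|=155.7758
8. ⊥bis P0·P7 via (21.425,33.305): [(8.2275, 55.7724) (24.5573, 61.294) (30.4937, 68) (11.2894, 68)]  |A|=155.7758
9. canonical 4-gon: [(8.2275, 55.7724) (24.5573, 61.294) (30.4937, 68) (11.2894, 68)]
10. shoelace: 155.7758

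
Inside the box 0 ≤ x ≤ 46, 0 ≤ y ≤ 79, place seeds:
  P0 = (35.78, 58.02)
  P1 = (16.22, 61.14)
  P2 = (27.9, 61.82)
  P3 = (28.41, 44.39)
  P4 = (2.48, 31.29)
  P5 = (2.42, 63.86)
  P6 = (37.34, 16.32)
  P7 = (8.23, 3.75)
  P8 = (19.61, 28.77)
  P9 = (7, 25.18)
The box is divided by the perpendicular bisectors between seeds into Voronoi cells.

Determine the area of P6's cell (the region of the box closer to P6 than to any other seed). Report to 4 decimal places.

Area of P6's cell: 623.7988

1. box [0,46]×[0,79]: [(0, 0) (46, 0) (46, 79) (0, 79)]
2. ⊥bis P6·P0 via (36.56,37.17): [(0, 35.8023) (0, 0) (46, 0) (46, 37.5232)]  |A|=1686.4851
3. ⊥bis P6·P1 via (26.78,38.73): [(22.3405, 36.638) (0, 26.1108) (0, 0) (46, 0) (46, 37.5232)]  |A|=1578.2283
4. ⊥bis P6·P2 via (32.62,39.07): [(22.3405, 36.638) (0, 26.1108) (0, 0) (46, 0) (46, 37.5232)]  |A|=1578.2283
5. ⊥bis P6·P3 via (32.875,30.355): [(0, 19.8964) (0, 0) (46, 0) (46, 34.5305)]  |A|=1251.818
6. ⊥bis P6·P4 via (19.91,23.805): [(21.1164, 26.6142) (9.6874, 0) (46, 0) (46, 34.5305)]  |A|=912.8379
7. ⊥bis P6·P5 via (19.88,40.09): [(21.1164, 26.6142) (9.6874, 0) (46, 0) (46, 34.5305)]  |A|=912.8379
8. ⊥bis P6·P7 via (22.785,10.035): [(21.1164, 26.6142) (18.3787, 20.2392) (27.1182, 0) (46, 0) (46, 34.5305)]  |A|=736.4448
9. ⊥bis P6·P8 via (28.475,22.545): [(34.271, 30.7991) (21.6067, 12.7638) (27.1182, 0) (46, 0) (46, 34.5305)]  |A|=623.7988
10. ⊥bis P6·P9 via (22.17,20.75): [(34.271, 30.7991) (21.6067, 12.7638) (27.1182, 0) (46, 0) (46, 34.5305)]  |A|=623.7988
11. canonical 5-gon: [(34.271, 30.7991) (21.6067, 12.7638) (27.1182, 0) (46, 0) (46, 34.5305)]
12. shoelace: 623.7988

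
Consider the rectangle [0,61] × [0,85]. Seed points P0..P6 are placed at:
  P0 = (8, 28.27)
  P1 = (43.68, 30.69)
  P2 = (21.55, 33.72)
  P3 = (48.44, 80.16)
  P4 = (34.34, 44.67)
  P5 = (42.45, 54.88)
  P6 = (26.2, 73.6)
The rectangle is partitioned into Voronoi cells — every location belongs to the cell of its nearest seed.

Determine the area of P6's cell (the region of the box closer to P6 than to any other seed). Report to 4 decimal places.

Area of P6's cell: 1015.5382

1. box [0,61]×[0,85]: [(0, 0) (61, 0) (61, 85) (0, 85)]
2. ⊥bis P6·P0 via (17.1,50.935): [(0, 57.8007) (61, 33.3091) (61, 85) (0, 85)]  |A|=2406.1512
3. ⊥bis P6·P1 via (34.94,52.145): [(0, 57.8007) (24.5887, 47.9283) (61, 62.7609) (61, 85) (0, 85)]  |A|=1869.9633
4. ⊥bis P6·P2 via (23.875,53.66): [(0, 57.8007) (4.7625, 55.8885) (35.3691, 52.3198) (61, 62.7609) (61, 85) (0, 85)]  |A|=1783.5224
5. ⊥bis P6·P3 via (37.32,76.88): [(0, 57.8007) (4.7625, 55.8885) (35.3691, 52.3198) (43.578, 55.6638) (34.9249, 85) (0, 85)]  |A|=1207.3258
6. ⊥bis P6·P4 via (30.27,59.135): [(0, 57.8007) (4.7625, 55.8885) (14.639, 54.7369) (41.6128, 62.3265) (34.9249, 85) (0, 85)]  |A|=1065.4272
7. ⊥bis P6·P5 via (34.325,64.24): [(0, 57.8007) (4.7625, 55.8885) (14.639, 54.7369) (27.5683, 58.3748) (39.6778, 68.8865) (34.9249, 85) (0, 85)]  |A|=1015.5382
8. canonical 7-gon: [(0, 57.8007) (4.7625, 55.8885) (14.639, 54.7369) (27.5683, 58.3748) (39.6778, 68.8865) (34.9249, 85) (0, 85)]
9. shoelace: 1015.5382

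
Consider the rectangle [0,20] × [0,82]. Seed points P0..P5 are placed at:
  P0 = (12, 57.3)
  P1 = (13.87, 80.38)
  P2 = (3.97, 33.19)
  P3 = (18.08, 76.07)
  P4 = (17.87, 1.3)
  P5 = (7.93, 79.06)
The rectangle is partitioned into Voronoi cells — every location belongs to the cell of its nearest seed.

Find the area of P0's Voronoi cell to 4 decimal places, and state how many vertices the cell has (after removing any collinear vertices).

Area of P0's cell: 447.9984 (5 vertices)

1. box [0,20]×[0,82]: [(0, 0) (20, 0) (20, 82) (0, 82)]
2. ⊥bis P0·P1 via (12.935,68.84): [(0, 69.888) (0, 0) (20, 0) (20, 68.2676)]  |A|=1381.556
3. ⊥bis P0·P2 via (7.985,45.245): [(0, 69.888) (0, 47.9045) (20, 41.2433) (20, 68.2676)]  |A|=490.0782
4. ⊥bis P0·P3 via (15.04,66.685): [(6.8701, 69.3314) (0, 69.888) (0, 47.9045) (20, 41.2433) (20, 65.0784)]  |A|=469.1412
5. ⊥bis P0·P4 via (14.935,29.3): [(6.8701, 69.3314) (0, 69.888) (0, 47.9045) (20, 41.2433) (20, 65.0784)]  |A|=469.1412
6. ⊥bis P0·P5 via (9.965,68.18): [(10.2564, 68.2345) (0, 66.3161) (0, 47.9045) (20, 41.2433) (20, 65.0784)]  |A|=447.9984
7. canonical 5-gon: [(10.2564, 68.2345) (0, 66.3161) (0, 47.9045) (20, 41.2433) (20, 65.0784)]
8. shoelace: 447.9984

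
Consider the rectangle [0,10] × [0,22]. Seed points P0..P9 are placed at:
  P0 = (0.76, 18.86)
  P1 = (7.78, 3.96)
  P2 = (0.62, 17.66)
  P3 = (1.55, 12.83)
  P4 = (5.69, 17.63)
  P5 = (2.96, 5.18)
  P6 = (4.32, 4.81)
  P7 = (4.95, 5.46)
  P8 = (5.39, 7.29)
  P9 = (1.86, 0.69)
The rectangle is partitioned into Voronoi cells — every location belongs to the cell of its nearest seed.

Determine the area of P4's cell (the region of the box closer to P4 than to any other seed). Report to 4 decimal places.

Area of P4's cell: 57.7155

1. box [0,10]×[0,22]: [(0, 0) (10, 0) (10, 22) (0, 22)]
2. ⊥bis P4·P0 via (3.225,18.245): [(0, 5.3188) (0, 0) (10, 0) (10, 22) (4.1618, 22)]  |A|=185.2877
3. ⊥bis P4·P1 via (6.735,10.795): [(1.1534, 9.9416) (10, 11.2942) (10, 22) (4.1618, 22)]  |A|=82.5545
4. ⊥bis P4·P2 via (3.155,17.645): [(3.1569, 17.9722) (3.1112, 10.241) (10, 11.2942) (10, 22) (4.1618, 22)]  |A|=74.9932
5. ⊥bis P4·P3 via (3.62,15.23): [(3.1569, 17.9722) (3.1431, 15.6413) (8.4568, 11.0582) (10, 11.2942) (10, 22) (4.1618, 22)]  |A|=60.5722
6. ⊥bis P4·P5 via (4.325,11.405): [(3.1569, 17.9722) (3.1431, 15.6413) (8.4568, 11.0582) (10, 11.2942) (10, 22) (4.1618, 22)]  |A|=60.5722
7. ⊥bis P4·P6 via (5.005,11.22): [(3.1569, 17.9722) (3.1431, 15.6413) (8.4568, 11.0582) (10, 11.2942) (10, 22) (4.1618, 22)]  |A|=60.5722
8. ⊥bis P4·P7 via (5.32,11.545): [(3.1569, 17.9722) (3.1431, 15.6413) (8.0876, 11.3767) (9.8421, 11.27) (10, 11.2942) (10, 22) (4.1618, 22)]  |A|=60.3125
9. ⊥bis P4·P8 via (5.54,12.46): [(3.1569, 17.9722) (3.1431, 15.6413) (6.8766, 12.4212) (10, 12.3306) (10, 22) (4.1618, 22)]  |A|=57.7155
10. ⊥bis P4·P9 via (3.775,9.16): [(3.1569, 17.9722) (3.1431, 15.6413) (6.8766, 12.4212) (10, 12.3306) (10, 22) (4.1618, 22)]  |A|=57.7155
11. canonical 6-gon: [(3.1569, 17.9722) (3.1431, 15.6413) (6.8766, 12.4212) (10, 12.3306) (10, 22) (4.1618, 22)]
12. shoelace: 57.7155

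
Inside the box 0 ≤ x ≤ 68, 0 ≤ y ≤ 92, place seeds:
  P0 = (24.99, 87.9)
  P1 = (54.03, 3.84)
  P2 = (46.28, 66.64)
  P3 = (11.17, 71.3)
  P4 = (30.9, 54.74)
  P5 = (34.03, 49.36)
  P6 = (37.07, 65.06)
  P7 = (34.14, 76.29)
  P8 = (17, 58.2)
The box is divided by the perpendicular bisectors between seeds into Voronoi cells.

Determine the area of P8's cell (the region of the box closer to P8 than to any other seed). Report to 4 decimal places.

1. box [0,68]×[0,92]: [(0, 0) (68, 0) (68, 92) (0, 92)]
2. ⊥bis P8·P0 via (20.995,73.05): [(0, 78.6981) (0, 0) (68, 0) (68, 60.4045)]  |A|=4729.4917
3. ⊥bis P8·P1 via (35.515,31.02): [(0, 78.6981) (0, 6.8272) (68, 53.1488) (68, 60.4045)]  |A|=2690.3089
4. ⊥bis P8·P2 via (31.64,62.42): [(29.2132, 70.8391) (0, 78.6981) (0, 6.8272) (39.8415, 33.9672)]  |A|=1928.5328
5. ⊥bis P8·P3 via (14.085,64.75): [(29.2132, 70.8391) (28.312, 71.0816) (0, 58.4816) (0, 6.8272) (39.8415, 33.9672)]  |A|=1642.3479
6. ⊥bis P8·P4 via (23.95,56.47): [(27.4968, 70.7188) (0, 58.4816) (0, 6.8272) (13.96, 16.3367)]  |A|=1025.3882
7. ⊥bis P8·P5 via (25.515,53.78): [(21.2215, 45.5087) (27.4968, 70.7188) (0, 58.4816) (0, 6.8272) (1.7676, 8.0313)]  |A|=877.7048
8. ⊥bis P8·P6 via (27.035,61.63): [(21.2215, 45.5087) (25.9932, 64.6781) (24.3996, 69.3404) (0, 58.4816) (0, 6.8272) (1.7676, 8.0313)]  |A|=869.3863
9. ⊥bis P8·P7 via (25.57,67.245): [(21.2215, 45.5087) (25.9932, 64.6781) (24.8982, 67.8815) (23.6912, 69.0251) (0, 58.4816) (0, 6.8272) (1.7676, 8.0313)]  |A|=868.791
10. canonical 7-gon: [(21.2215, 45.5087) (25.9932, 64.6781) (24.8982, 67.8815) (23.6912, 69.0251) (0, 58.4816) (0, 6.8272) (1.7676, 8.0313)]
11. shoelace: 868.791

Area of P8's cell: 868.7910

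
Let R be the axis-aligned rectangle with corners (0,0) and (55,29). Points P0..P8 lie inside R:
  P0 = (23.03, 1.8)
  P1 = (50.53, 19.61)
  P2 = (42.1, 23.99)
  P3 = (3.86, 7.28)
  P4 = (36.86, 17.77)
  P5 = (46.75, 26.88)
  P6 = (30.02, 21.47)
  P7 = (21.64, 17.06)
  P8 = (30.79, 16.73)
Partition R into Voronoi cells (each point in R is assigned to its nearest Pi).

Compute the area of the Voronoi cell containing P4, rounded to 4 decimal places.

Area of P4's cell: 195.1943

1. box [0,55]×[0,29]: [(0, 0) (55, 0) (55, 29) (0, 29)]
2. ⊥bis P4·P0 via (29.945,9.785): [(41.2441, 0) (55, 0) (55, 29) (7.7567, 29)]  |A|=884.4878
3. ⊥bis P4·P1 via (43.695,18.69): [(41.2441, 0) (46.2107, 0) (42.3073, 29) (7.7567, 29)]  |A|=572.9982
4. ⊥bis P4·P2 via (39.48,20.88): [(41.2441, 0) (46.2107, 0) (43.9016, 17.155) (29.8414, 29) (7.7567, 29)]  |A|=499.1693
5. ⊥bis P4·P3 via (20.36,12.525): [(17.921, 20.1978) (41.2441, 0) (46.2107, 0) (43.9016, 17.155) (29.8414, 29) (15.1229, 29)]  |A|=466.7499
6. ⊥bis P4·P5 via (41.805,22.325): [(17.921, 20.1978) (41.2441, 0) (46.2107, 0) (43.9016, 17.155) (29.8414, 29) (15.1229, 29)]  |A|=466.7499
7. ⊥bis P4·P6 via (33.44,19.62): [(28.7021, 10.8613) (41.2441, 0) (46.2107, 0) (43.9016, 17.155) (35.799, 23.981)]  |A|=241.9855
8. ⊥bis P4·P7 via (29.25,17.415): [(29.488, 12.3141) (29.5917, 10.091) (41.2441, 0) (46.2107, 0) (43.9016, 17.155) (35.799, 23.981)]  |A|=241.0367
9. ⊥bis P4·P8 via (33.825,17.25): [(33.424, 19.5904) (36.0028, 4.5389) (41.2441, 0) (46.2107, 0) (43.9016, 17.155) (35.799, 23.981)]  |A|=195.1943
10. canonical 6-gon: [(33.424, 19.5904) (36.0028, 4.5389) (41.2441, 0) (46.2107, 0) (43.9016, 17.155) (35.799, 23.981)]
11. shoelace: 195.1943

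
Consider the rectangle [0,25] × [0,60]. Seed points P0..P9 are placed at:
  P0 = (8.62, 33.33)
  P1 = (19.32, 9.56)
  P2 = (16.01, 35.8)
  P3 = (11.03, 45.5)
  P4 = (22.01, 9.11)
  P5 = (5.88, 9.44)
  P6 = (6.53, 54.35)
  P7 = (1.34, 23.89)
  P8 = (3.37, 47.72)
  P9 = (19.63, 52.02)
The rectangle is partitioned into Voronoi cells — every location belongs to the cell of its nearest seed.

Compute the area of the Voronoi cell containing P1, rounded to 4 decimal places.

Area of P1's cell: 187.4635

1. box [0,25]×[0,60]: [(0, 0) (25, 0) (25, 60) (0, 60)]
2. ⊥bis P1·P0 via (13.97,21.445): [(0, 15.1564) (0, 0) (25, 0) (25, 26.4101)]  |A|=519.5821
3. ⊥bis P1·P2 via (17.665,22.68): [(16.3431, 22.5133) (0, 15.1564) (0, 0) (25, 0) (25, 23.6053)]  |A|=507.4414
4. ⊥bis P1·P3 via (15.175,27.53): [(16.3431, 22.5133) (0, 15.1564) (0, 0) (25, 0) (25, 23.6053)]  |A|=507.4414
5. ⊥bis P1·P4 via (20.665,9.335): [(23.0102, 23.3543) (16.3431, 22.5133) (0, 15.1564) (0, 0) (19.1034, 0)]  |A|=415.1013
6. ⊥bis P1·P5 via (12.6,9.5): [(23.0102, 23.3543) (16.3431, 22.5133) (12.4993, 20.783) (12.6848, 0) (19.1034, 0)]  |A|=188.5651
7. ⊥bis P1·P6 via (12.925,31.955): [(23.0102, 23.3543) (16.3431, 22.5133) (12.4993, 20.783) (12.6848, 0) (19.1034, 0)]  |A|=188.5651
8. ⊥bis P1·P7 via (10.33,16.725): [(23.0102, 23.3543) (16.3431, 22.5133) (14.16, 21.5305) (12.5111, 19.4616) (12.6848, 0) (19.1034, 0)]  |A|=187.4635
9. ⊥bis P1·P8 via (11.345,28.64): [(23.0102, 23.3543) (16.3431, 22.5133) (14.16, 21.5305) (12.5111, 19.4616) (12.6848, 0) (19.1034, 0)]  |A|=187.4635
10. ⊥bis P1·P9 via (19.475,30.79): [(23.0102, 23.3543) (16.3431, 22.5133) (14.16, 21.5305) (12.5111, 19.4616) (12.6848, 0) (19.1034, 0)]  |A|=187.4635
11. canonical 6-gon: [(23.0102, 23.3543) (16.3431, 22.5133) (14.16, 21.5305) (12.5111, 19.4616) (12.6848, 0) (19.1034, 0)]
12. shoelace: 187.4635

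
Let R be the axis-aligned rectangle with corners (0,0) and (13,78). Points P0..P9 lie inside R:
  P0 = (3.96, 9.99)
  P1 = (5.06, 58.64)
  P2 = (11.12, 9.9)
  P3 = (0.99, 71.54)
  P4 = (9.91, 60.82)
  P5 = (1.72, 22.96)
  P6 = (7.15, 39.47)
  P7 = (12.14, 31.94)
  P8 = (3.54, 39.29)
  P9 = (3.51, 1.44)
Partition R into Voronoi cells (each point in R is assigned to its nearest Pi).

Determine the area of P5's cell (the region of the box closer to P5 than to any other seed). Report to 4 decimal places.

1. box [0,13]×[0,78]: [(0, 0) (13, 0) (13, 78) (0, 78)]
2. ⊥bis P5·P0 via (2.84,16.475): [(0, 15.9845) (13, 18.2297) (13, 78) (0, 78)]  |A|=791.6076
3. ⊥bis P5·P1 via (3.39,40.8): [(0, 41.1173) (0, 15.9845) (13, 18.2297) (13, 39.9004)]  |A|=304.223
4. ⊥bis P5·P2 via (6.42,16.43): [(0, 41.1173) (0, 15.9845) (7.6325, 17.3027) (13, 21.166) (13, 39.9004)]  |A|=296.3427
5. ⊥bis P5·P3 via (1.355,47.25): [(0, 41.1173) (0, 15.9845) (7.6325, 17.3027) (13, 21.166) (13, 39.9004)]  |A|=296.3427
6. ⊥bis P5·P4 via (5.815,41.89): [(0, 41.1173) (0, 15.9845) (7.6325, 17.3027) (13, 21.166) (13, 39.9004)]  |A|=296.3427
7. ⊥bis P5·P6 via (4.435,31.215): [(0, 32.6736) (0, 15.9845) (7.6325, 17.3027) (13, 21.166) (13, 28.398)]  |A|=166.6932
8. ⊥bis P5·P7 via (6.93,27.45): [(3.3888, 31.5591) (0, 32.6736) (0, 15.9845) (7.6325, 17.3027) (12.5961, 20.8753)]  |A|=128.4429
9. ⊥bis P5·P8 via (2.63,31.125): [(3.8832, 30.9853) (0, 31.4181) (0, 15.9845) (7.6325, 17.3027) (12.5961, 20.8753)]  |A|=125.3086
10. ⊥bis P5·P9 via (2.615,12.2): [(3.8832, 30.9853) (0, 31.4181) (0, 15.9845) (7.6325, 17.3027) (12.5961, 20.8753)]  |A|=125.3086
11. canonical 5-gon: [(3.8832, 30.9853) (0, 31.4181) (0, 15.9845) (7.6325, 17.3027) (12.5961, 20.8753)]
12. shoelace: 125.3086

Area of P5's cell: 125.3086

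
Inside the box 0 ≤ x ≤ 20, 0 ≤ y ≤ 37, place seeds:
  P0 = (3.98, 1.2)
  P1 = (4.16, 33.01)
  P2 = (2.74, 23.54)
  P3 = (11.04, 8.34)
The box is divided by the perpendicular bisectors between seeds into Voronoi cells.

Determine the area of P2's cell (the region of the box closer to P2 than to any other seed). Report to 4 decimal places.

1. box [0,20]×[0,37]: [(0, 0) (20, 0) (20, 37) (0, 37)]
2. ⊥bis P2·P0 via (3.36,12.37): [(0, 12.1835) (20, 13.2936) (20, 37) (0, 37)]  |A|=485.2288
3. ⊥bis P2·P1 via (3.45,28.275): [(0, 28.7923) (0, 12.1835) (20, 13.2936) (20, 25.7934)]  |A|=291.0857
4. ⊥bis P2·P3 via (6.89,15.94): [(0, 28.7923) (0, 12.1835) (0.0118, 12.1842) (20, 23.0987) (20, 25.7934)]  |A|=193.0924
5. canonical 5-gon: [(0, 28.7923) (0, 12.1835) (0.0118, 12.1842) (20, 23.0987) (20, 25.7934)]
6. shoelace: 193.0924

Area of P2's cell: 193.0924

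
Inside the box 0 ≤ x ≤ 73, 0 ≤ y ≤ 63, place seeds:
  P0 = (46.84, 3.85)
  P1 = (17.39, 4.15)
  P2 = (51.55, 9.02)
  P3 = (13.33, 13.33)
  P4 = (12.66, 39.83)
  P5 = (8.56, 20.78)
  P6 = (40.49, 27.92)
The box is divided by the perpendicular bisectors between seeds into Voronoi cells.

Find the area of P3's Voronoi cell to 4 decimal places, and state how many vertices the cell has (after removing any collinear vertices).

Area of P3's cell: 290.7993 (4 vertices)

1. box [0,73]×[0,63]: [(0, 0) (73, 0) (73, 63) (0, 63)]
2. ⊥bis P3·P0 via (30.085,8.59): [(0, 0) (27.6549, 0) (45.4776, 63) (0, 63)]  |A|=2303.674
3. ⊥bis P3·P1 via (15.36,8.74): [(0, 1.9468) (32.2393, 16.2052) (45.4776, 63) (0, 63)]  |A|=2048.2165
4. ⊥bis P3·P2 via (32.44,11.175): [(0, 1.9468) (32.2393, 16.2052) (33.5162, 20.7188) (38.2842, 63) (0, 63)]  |A|=1896.1432
5. ⊥bis P3·P4 via (12.995,26.58): [(0, 26.2514) (0, 1.9468) (32.2393, 16.2052) (33.5162, 20.7188) (34.2378, 27.1171)]  |A|=580.1746
6. ⊥bis P3·P5 via (10.945,17.055): [(26.3489, 26.9176) (0, 10.0473) (0, 1.9468) (32.2393, 16.2052) (33.5162, 20.7188) (34.2378, 27.1171)]  |A|=366.6934
7. ⊥bis P3·P6 via (26.91,20.625): [(24.2512, 25.5745) (0, 10.0473) (0, 1.9468) (29.8516, 15.1491)]  |A|=290.7993
8. canonical 4-gon: [(24.2512, 25.5745) (0, 10.0473) (0, 1.9468) (29.8516, 15.1491)]
9. shoelace: 290.7993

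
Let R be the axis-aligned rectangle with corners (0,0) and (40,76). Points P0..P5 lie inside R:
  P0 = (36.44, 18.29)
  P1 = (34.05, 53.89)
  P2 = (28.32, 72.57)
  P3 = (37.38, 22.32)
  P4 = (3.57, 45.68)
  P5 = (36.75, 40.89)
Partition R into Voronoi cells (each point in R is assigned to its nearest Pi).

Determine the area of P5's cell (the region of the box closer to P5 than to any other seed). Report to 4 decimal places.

1. box [0,40]×[0,76]: [(0, 0) (40, 0) (40, 76) (0, 76)]
2. ⊥bis P5·P0 via (36.595,29.59): [(0, 30.092) (40, 29.5433) (40, 76) (0, 76)]  |A|=1847.2948
3. ⊥bis P5·P1 via (35.4,47.39): [(0, 40.0377) (0, 30.092) (40, 29.5433) (40, 48.3454)]  |A|=574.9563
4. ⊥bis P5·P2 via (32.535,56.73): [(0, 40.0377) (0, 30.092) (40, 29.5433) (40, 48.3454)]  |A|=574.9563
5. ⊥bis P5·P3 via (37.065,31.605): [(0, 40.0377) (0, 30.3475) (40, 31.7046) (40, 48.3454)]  |A|=526.6192
6. ⊥bis P5·P4 via (20.16,43.285): [(20.2999, 44.2538) (18.3823, 30.9712) (40, 31.7046) (40, 48.3454)]  |A|=306.7799
7. canonical 4-gon: [(20.2999, 44.2538) (18.3823, 30.9712) (40, 31.7046) (40, 48.3454)]
8. shoelace: 306.7799

Area of P5's cell: 306.7799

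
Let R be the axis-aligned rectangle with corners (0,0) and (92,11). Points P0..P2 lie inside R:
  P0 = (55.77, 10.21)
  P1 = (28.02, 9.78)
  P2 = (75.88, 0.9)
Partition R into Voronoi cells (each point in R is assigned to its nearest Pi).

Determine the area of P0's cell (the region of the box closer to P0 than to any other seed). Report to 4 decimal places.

Area of P0's cell: 262.1837

1. box [0,92]×[0,11]: [(0, 0) (92, 0) (92, 11) (0, 11)]
2. ⊥bis P0·P1 via (41.895,9.995): [(42.0499, 0) (92, 0) (92, 11) (41.8794, 11)]  |A|=550.3888
3. ⊥bis P0·P2 via (65.825,5.555): [(42.0499, 0) (63.2533, 0) (68.3458, 11) (41.8794, 11)]  |A|=262.1837
4. canonical 4-gon: [(42.0499, 0) (63.2533, 0) (68.3458, 11) (41.8794, 11)]
5. shoelace: 262.1837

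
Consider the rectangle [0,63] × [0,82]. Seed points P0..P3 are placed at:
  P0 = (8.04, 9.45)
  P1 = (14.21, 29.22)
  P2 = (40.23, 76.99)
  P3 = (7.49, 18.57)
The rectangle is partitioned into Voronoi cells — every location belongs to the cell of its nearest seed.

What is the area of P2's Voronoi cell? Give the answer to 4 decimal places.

1. box [0,63]×[0,82]: [(0, 0) (63, 0) (63, 82) (0, 82)]
2. ⊥bis P2·P0 via (24.135,43.22): [(0, 54.7229) (63, 24.6967) (63, 82) (0, 82)]  |A|=2664.283
3. ⊥bis P2·P1 via (27.22,53.105): [(0, 67.9316) (63, 33.6159) (63, 82) (0, 82)]  |A|=1967.2561
4. ⊥bis P2·P3 via (23.86,47.78): [(0, 67.9316) (63, 33.6159) (63, 82) (0, 82)]  |A|=1967.2561
5. canonical 4-gon: [(0, 67.9316) (63, 33.6159) (63, 82) (0, 82)]
6. shoelace: 1967.2561

Area of P2's cell: 1967.2561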